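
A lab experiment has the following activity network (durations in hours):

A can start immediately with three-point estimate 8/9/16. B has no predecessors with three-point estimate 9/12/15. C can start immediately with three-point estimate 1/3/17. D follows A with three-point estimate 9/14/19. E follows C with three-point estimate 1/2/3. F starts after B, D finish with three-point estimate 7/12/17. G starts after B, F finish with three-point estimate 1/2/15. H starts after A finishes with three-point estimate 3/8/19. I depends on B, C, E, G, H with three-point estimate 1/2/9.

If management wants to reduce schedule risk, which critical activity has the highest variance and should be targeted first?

G

te_A = (8 + 4·9 + 16)/6 = 60/6 = 10; σ²_A = ((16−8)/6)² = 1.778
te_B = (9 + 4·12 + 15)/6 = 72/6 = 12; σ²_B = ((15−9)/6)² = 1.000
te_C = (1 + 4·3 + 17)/6 = 30/6 = 5; σ²_C = ((17−1)/6)² = 7.111
te_D = (9 + 4·14 + 19)/6 = 84/6 = 14; σ²_D = ((19−9)/6)² = 2.778
te_E = (1 + 4·2 + 3)/6 = 12/6 = 2; σ²_E = ((3−1)/6)² = 0.111
te_F = (7 + 4·12 + 17)/6 = 72/6 = 12; σ²_F = ((17−7)/6)² = 2.778
te_G = (1 + 4·2 + 15)/6 = 24/6 = 4; σ²_G = ((15−1)/6)² = 5.444
te_H = (3 + 4·8 + 19)/6 = 54/6 = 9; σ²_H = ((19−3)/6)² = 7.111
te_I = (1 + 4·2 + 9)/6 = 18/6 = 3; σ²_I = ((9−1)/6)² = 1.778

Forward pass:
ES_A = 0; EF_A = 10
ES_B = 0; EF_B = 12
ES_C = 0; EF_C = 5
ES_D = 10; EF_D = 10+14 = 24
ES_E = 5; EF_E = 5+2 = 7
ES_F = max(EF_B=12, EF_D=24) = 24; EF_F = 24+12 = 36
ES_G = max(EF_B=12, EF_F=36) = 36; EF_G = 36+4 = 40
ES_H = 10; EF_H = 10+9 = 19
ES_I = max(EF_B=12, EF_C=5, EF_E=7, EF_G=40, EF_H=19) = 40; EF_I = 40+3 = 43
Expected project duration μ = 43 hours. Critical path: A → D → F → G → I.

Variances on critical path: σ²_A=1.778, σ²_D=2.778, σ²_F=2.778, σ²_G=5.444, σ²_I=1.778.
Largest is σ²_G = 5.444.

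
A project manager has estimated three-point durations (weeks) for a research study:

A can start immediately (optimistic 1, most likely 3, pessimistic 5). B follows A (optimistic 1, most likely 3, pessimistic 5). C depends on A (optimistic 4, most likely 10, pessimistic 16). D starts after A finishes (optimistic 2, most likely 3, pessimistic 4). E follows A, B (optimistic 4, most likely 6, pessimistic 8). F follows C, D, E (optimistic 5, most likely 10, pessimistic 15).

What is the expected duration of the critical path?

te_A = (1 + 4·3 + 5)/6 = 18/6 = 3
te_B = (1 + 4·3 + 5)/6 = 18/6 = 3
te_C = (4 + 4·10 + 16)/6 = 60/6 = 10
te_D = (2 + 4·3 + 4)/6 = 18/6 = 3
te_E = (4 + 4·6 + 8)/6 = 36/6 = 6
te_F = (5 + 4·10 + 15)/6 = 60/6 = 10

Forward pass:
ES_A = 0; EF_A = 3
ES_B = 3; EF_B = 3+3 = 6
ES_C = 3; EF_C = 3+10 = 13
ES_D = 3; EF_D = 3+3 = 6
ES_E = max(EF_A=3, EF_B=6) = 6; EF_E = 6+6 = 12
ES_F = max(EF_C=13, EF_D=6, EF_E=12) = 13; EF_F = 13+10 = 23
Expected project duration μ = 23 weeks. Critical path: A → C → F.

23 weeks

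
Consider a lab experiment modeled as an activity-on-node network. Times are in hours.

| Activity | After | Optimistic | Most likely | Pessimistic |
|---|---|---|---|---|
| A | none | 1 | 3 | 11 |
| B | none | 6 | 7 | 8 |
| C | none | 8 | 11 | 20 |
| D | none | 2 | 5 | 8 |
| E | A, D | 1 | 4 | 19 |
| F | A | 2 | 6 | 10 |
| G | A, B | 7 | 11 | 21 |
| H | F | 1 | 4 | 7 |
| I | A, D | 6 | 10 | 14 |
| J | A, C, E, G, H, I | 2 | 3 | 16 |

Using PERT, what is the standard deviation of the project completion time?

te_A = (1 + 4·3 + 11)/6 = 24/6 = 4; σ²_A = ((11−1)/6)² = 2.778
te_B = (6 + 4·7 + 8)/6 = 42/6 = 7; σ²_B = ((8−6)/6)² = 0.111
te_C = (8 + 4·11 + 20)/6 = 72/6 = 12; σ²_C = ((20−8)/6)² = 4.000
te_D = (2 + 4·5 + 8)/6 = 30/6 = 5; σ²_D = ((8−2)/6)² = 1.000
te_E = (1 + 4·4 + 19)/6 = 36/6 = 6; σ²_E = ((19−1)/6)² = 9.000
te_F = (2 + 4·6 + 10)/6 = 36/6 = 6; σ²_F = ((10−2)/6)² = 1.778
te_G = (7 + 4·11 + 21)/6 = 72/6 = 12; σ²_G = ((21−7)/6)² = 5.444
te_H = (1 + 4·4 + 7)/6 = 24/6 = 4; σ²_H = ((7−1)/6)² = 1.000
te_I = (6 + 4·10 + 14)/6 = 60/6 = 10; σ²_I = ((14−6)/6)² = 1.778
te_J = (2 + 4·3 + 16)/6 = 30/6 = 5; σ²_J = ((16−2)/6)² = 5.444

Forward pass:
ES_A = 0; EF_A = 4
ES_B = 0; EF_B = 7
ES_C = 0; EF_C = 12
ES_D = 0; EF_D = 5
ES_E = max(EF_A=4, EF_D=5) = 5; EF_E = 5+6 = 11
ES_F = 4; EF_F = 4+6 = 10
ES_G = max(EF_A=4, EF_B=7) = 7; EF_G = 7+12 = 19
ES_H = 10; EF_H = 10+4 = 14
ES_I = max(EF_A=4, EF_D=5) = 5; EF_I = 5+10 = 15
ES_J = max(EF_A=4, EF_C=12, EF_E=11, EF_G=19, EF_H=14, EF_I=15) = 19; EF_J = 19+5 = 24
Expected project duration μ = 24 hours. Critical path: B → G → J.

Variance along critical path = 0.111 + 5.444 + 5.444 = 11.000
σ = √11.000 = 3.317 hours

3.32 hours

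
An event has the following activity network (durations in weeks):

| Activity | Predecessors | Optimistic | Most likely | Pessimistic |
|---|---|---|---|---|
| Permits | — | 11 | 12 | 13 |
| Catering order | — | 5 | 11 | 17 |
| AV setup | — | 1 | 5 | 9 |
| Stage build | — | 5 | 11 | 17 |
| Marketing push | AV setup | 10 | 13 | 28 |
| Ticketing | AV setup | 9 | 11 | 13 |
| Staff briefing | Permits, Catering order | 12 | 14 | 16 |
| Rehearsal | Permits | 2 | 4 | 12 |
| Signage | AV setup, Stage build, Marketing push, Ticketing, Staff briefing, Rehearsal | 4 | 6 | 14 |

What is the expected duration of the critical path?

te_Permits = (11 + 4·12 + 13)/6 = 72/6 = 12
te_Catering order = (5 + 4·11 + 17)/6 = 66/6 = 11
te_AV setup = (1 + 4·5 + 9)/6 = 30/6 = 5
te_Stage build = (5 + 4·11 + 17)/6 = 66/6 = 11
te_Marketing push = (10 + 4·13 + 28)/6 = 90/6 = 15
te_Ticketing = (9 + 4·11 + 13)/6 = 66/6 = 11
te_Staff briefing = (12 + 4·14 + 16)/6 = 84/6 = 14
te_Rehearsal = (2 + 4·4 + 12)/6 = 30/6 = 5
te_Signage = (4 + 4·6 + 14)/6 = 42/6 = 7

Forward pass:
ES_Permits = 0; EF_Permits = 12
ES_Catering order = 0; EF_Catering order = 11
ES_AV setup = 0; EF_AV setup = 5
ES_Stage build = 0; EF_Stage build = 11
ES_Marketing push = 5; EF_Marketing push = 5+15 = 20
ES_Ticketing = 5; EF_Ticketing = 5+11 = 16
ES_Staff briefing = max(EF_Permits=12, EF_Catering order=11) = 12; EF_Staff briefing = 12+14 = 26
ES_Rehearsal = 12; EF_Rehearsal = 12+5 = 17
ES_Signage = max(EF_AV setup=5, EF_Stage build=11, EF_Marketing push=20, EF_Ticketing=16, EF_Staff briefing=26, EF_Rehearsal=17) = 26; EF_Signage = 26+7 = 33
Expected project duration μ = 33 weeks. Critical path: Permits → Staff briefing → Signage.

33 weeks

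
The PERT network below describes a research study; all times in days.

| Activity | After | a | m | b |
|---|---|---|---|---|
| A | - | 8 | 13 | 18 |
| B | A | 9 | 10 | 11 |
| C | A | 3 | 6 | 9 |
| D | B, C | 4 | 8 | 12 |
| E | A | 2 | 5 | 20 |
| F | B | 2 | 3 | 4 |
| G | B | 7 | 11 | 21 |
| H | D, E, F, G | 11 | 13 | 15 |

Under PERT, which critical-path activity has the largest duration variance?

G

te_A = (8 + 4·13 + 18)/6 = 78/6 = 13; σ²_A = ((18−8)/6)² = 2.778
te_B = (9 + 4·10 + 11)/6 = 60/6 = 10; σ²_B = ((11−9)/6)² = 0.111
te_C = (3 + 4·6 + 9)/6 = 36/6 = 6; σ²_C = ((9−3)/6)² = 1.000
te_D = (4 + 4·8 + 12)/6 = 48/6 = 8; σ²_D = ((12−4)/6)² = 1.778
te_E = (2 + 4·5 + 20)/6 = 42/6 = 7; σ²_E = ((20−2)/6)² = 9.000
te_F = (2 + 4·3 + 4)/6 = 18/6 = 3; σ²_F = ((4−2)/6)² = 0.111
te_G = (7 + 4·11 + 21)/6 = 72/6 = 12; σ²_G = ((21−7)/6)² = 5.444
te_H = (11 + 4·13 + 15)/6 = 78/6 = 13; σ²_H = ((15−11)/6)² = 0.444

Forward pass:
ES_A = 0; EF_A = 13
ES_B = 13; EF_B = 13+10 = 23
ES_C = 13; EF_C = 13+6 = 19
ES_D = max(EF_B=23, EF_C=19) = 23; EF_D = 23+8 = 31
ES_E = 13; EF_E = 13+7 = 20
ES_F = 23; EF_F = 23+3 = 26
ES_G = 23; EF_G = 23+12 = 35
ES_H = max(EF_D=31, EF_E=20, EF_F=26, EF_G=35) = 35; EF_H = 35+13 = 48
Expected project duration μ = 48 days. Critical path: A → B → G → H.

Variances on critical path: σ²_A=2.778, σ²_B=0.111, σ²_G=5.444, σ²_H=0.444.
Largest is σ²_G = 5.444.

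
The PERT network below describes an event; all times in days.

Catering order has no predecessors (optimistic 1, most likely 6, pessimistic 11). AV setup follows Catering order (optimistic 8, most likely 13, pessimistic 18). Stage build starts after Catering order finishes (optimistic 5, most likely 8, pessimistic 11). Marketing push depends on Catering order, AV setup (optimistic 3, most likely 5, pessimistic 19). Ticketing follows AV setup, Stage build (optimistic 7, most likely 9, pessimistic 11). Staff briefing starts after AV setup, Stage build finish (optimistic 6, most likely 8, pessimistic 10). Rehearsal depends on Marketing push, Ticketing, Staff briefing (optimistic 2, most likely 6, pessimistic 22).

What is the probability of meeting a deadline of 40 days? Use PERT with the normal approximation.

te_Catering order = (1 + 4·6 + 11)/6 = 36/6 = 6; σ²_Catering order = ((11−1)/6)² = 2.778
te_AV setup = (8 + 4·13 + 18)/6 = 78/6 = 13; σ²_AV setup = ((18−8)/6)² = 2.778
te_Stage build = (5 + 4·8 + 11)/6 = 48/6 = 8; σ²_Stage build = ((11−5)/6)² = 1.000
te_Marketing push = (3 + 4·5 + 19)/6 = 42/6 = 7; σ²_Marketing push = ((19−3)/6)² = 7.111
te_Ticketing = (7 + 4·9 + 11)/6 = 54/6 = 9; σ²_Ticketing = ((11−7)/6)² = 0.444
te_Staff briefing = (6 + 4·8 + 10)/6 = 48/6 = 8; σ²_Staff briefing = ((10−6)/6)² = 0.444
te_Rehearsal = (2 + 4·6 + 22)/6 = 48/6 = 8; σ²_Rehearsal = ((22−2)/6)² = 11.111

Forward pass:
ES_Catering order = 0; EF_Catering order = 6
ES_AV setup = 6; EF_AV setup = 6+13 = 19
ES_Stage build = 6; EF_Stage build = 6+8 = 14
ES_Marketing push = max(EF_Catering order=6, EF_AV setup=19) = 19; EF_Marketing push = 19+7 = 26
ES_Ticketing = max(EF_AV setup=19, EF_Stage build=14) = 19; EF_Ticketing = 19+9 = 28
ES_Staff briefing = max(EF_AV setup=19, EF_Stage build=14) = 19; EF_Staff briefing = 19+8 = 27
ES_Rehearsal = max(EF_Marketing push=26, EF_Ticketing=28, EF_Staff briefing=27) = 28; EF_Rehearsal = 28+8 = 36
Expected project duration μ = 36 days. Critical path: Catering order → AV setup → Ticketing → Rehearsal.

Variance along critical path = 2.778 + 2.778 + 0.444 + 11.111 = 17.111; σ = √17.111 = 4.137 days.
Z = (40 − 36) / 4.137 = 0.967
P(T ≤ 40) = Φ(0.967) ≈ 0.833

0.833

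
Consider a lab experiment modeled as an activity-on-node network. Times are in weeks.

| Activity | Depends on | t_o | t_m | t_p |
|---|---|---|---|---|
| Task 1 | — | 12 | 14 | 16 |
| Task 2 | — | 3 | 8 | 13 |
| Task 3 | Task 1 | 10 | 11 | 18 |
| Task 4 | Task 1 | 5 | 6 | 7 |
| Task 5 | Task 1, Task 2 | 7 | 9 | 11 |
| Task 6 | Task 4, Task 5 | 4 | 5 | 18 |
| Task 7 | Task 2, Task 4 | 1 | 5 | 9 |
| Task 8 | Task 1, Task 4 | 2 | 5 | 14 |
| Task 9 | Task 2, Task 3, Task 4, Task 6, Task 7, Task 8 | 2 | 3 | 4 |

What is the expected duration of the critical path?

33 weeks

te_Task 1 = (12 + 4·14 + 16)/6 = 84/6 = 14
te_Task 2 = (3 + 4·8 + 13)/6 = 48/6 = 8
te_Task 3 = (10 + 4·11 + 18)/6 = 72/6 = 12
te_Task 4 = (5 + 4·6 + 7)/6 = 36/6 = 6
te_Task 5 = (7 + 4·9 + 11)/6 = 54/6 = 9
te_Task 6 = (4 + 4·5 + 18)/6 = 42/6 = 7
te_Task 7 = (1 + 4·5 + 9)/6 = 30/6 = 5
te_Task 8 = (2 + 4·5 + 14)/6 = 36/6 = 6
te_Task 9 = (2 + 4·3 + 4)/6 = 18/6 = 3

Forward pass:
ES_Task 1 = 0; EF_Task 1 = 14
ES_Task 2 = 0; EF_Task 2 = 8
ES_Task 3 = 14; EF_Task 3 = 14+12 = 26
ES_Task 4 = 14; EF_Task 4 = 14+6 = 20
ES_Task 5 = max(EF_Task 1=14, EF_Task 2=8) = 14; EF_Task 5 = 14+9 = 23
ES_Task 6 = max(EF_Task 4=20, EF_Task 5=23) = 23; EF_Task 6 = 23+7 = 30
ES_Task 7 = max(EF_Task 2=8, EF_Task 4=20) = 20; EF_Task 7 = 20+5 = 25
ES_Task 8 = max(EF_Task 1=14, EF_Task 4=20) = 20; EF_Task 8 = 20+6 = 26
ES_Task 9 = max(EF_Task 2=8, EF_Task 3=26, EF_Task 4=20, EF_Task 6=30, EF_Task 7=25, EF_Task 8=26) = 30; EF_Task 9 = 30+3 = 33
Expected project duration μ = 33 weeks. Critical path: Task 1 → Task 5 → Task 6 → Task 9.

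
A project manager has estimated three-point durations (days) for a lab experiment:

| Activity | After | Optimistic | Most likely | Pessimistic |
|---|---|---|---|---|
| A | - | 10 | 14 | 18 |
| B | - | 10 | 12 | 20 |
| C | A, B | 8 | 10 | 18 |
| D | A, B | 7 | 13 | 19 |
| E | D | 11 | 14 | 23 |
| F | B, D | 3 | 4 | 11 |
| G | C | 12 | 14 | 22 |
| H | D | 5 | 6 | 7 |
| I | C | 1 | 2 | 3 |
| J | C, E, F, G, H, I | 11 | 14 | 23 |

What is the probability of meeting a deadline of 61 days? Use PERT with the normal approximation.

0.859

te_A = (10 + 4·14 + 18)/6 = 84/6 = 14; σ²_A = ((18−10)/6)² = 1.778
te_B = (10 + 4·12 + 20)/6 = 78/6 = 13; σ²_B = ((20−10)/6)² = 2.778
te_C = (8 + 4·10 + 18)/6 = 66/6 = 11; σ²_C = ((18−8)/6)² = 2.778
te_D = (7 + 4·13 + 19)/6 = 78/6 = 13; σ²_D = ((19−7)/6)² = 4.000
te_E = (11 + 4·14 + 23)/6 = 90/6 = 15; σ²_E = ((23−11)/6)² = 4.000
te_F = (3 + 4·4 + 11)/6 = 30/6 = 5; σ²_F = ((11−3)/6)² = 1.778
te_G = (12 + 4·14 + 22)/6 = 90/6 = 15; σ²_G = ((22−12)/6)² = 2.778
te_H = (5 + 4·6 + 7)/6 = 36/6 = 6; σ²_H = ((7−5)/6)² = 0.111
te_I = (1 + 4·2 + 3)/6 = 12/6 = 2; σ²_I = ((3−1)/6)² = 0.111
te_J = (11 + 4·14 + 23)/6 = 90/6 = 15; σ²_J = ((23−11)/6)² = 4.000

Forward pass:
ES_A = 0; EF_A = 14
ES_B = 0; EF_B = 13
ES_C = max(EF_A=14, EF_B=13) = 14; EF_C = 14+11 = 25
ES_D = max(EF_A=14, EF_B=13) = 14; EF_D = 14+13 = 27
ES_E = 27; EF_E = 27+15 = 42
ES_F = max(EF_B=13, EF_D=27) = 27; EF_F = 27+5 = 32
ES_G = 25; EF_G = 25+15 = 40
ES_H = 27; EF_H = 27+6 = 33
ES_I = 25; EF_I = 25+2 = 27
ES_J = max(EF_C=25, EF_E=42, EF_F=32, EF_G=40, EF_H=33, EF_I=27) = 42; EF_J = 42+15 = 57
Expected project duration μ = 57 days. Critical path: A → D → E → J.

Variance along critical path = 1.778 + 4.000 + 4.000 + 4.000 = 13.778; σ = √13.778 = 3.712 days.
Z = (61 − 57) / 3.712 = 1.078
P(T ≤ 61) = Φ(1.078) ≈ 0.859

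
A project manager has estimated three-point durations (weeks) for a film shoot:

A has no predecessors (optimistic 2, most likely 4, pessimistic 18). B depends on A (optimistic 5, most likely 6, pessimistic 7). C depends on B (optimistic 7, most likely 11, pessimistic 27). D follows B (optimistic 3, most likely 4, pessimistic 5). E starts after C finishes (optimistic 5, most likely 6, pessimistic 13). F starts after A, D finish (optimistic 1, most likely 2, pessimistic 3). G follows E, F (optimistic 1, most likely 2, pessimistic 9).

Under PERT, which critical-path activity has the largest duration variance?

C

te_A = (2 + 4·4 + 18)/6 = 36/6 = 6; σ²_A = ((18−2)/6)² = 7.111
te_B = (5 + 4·6 + 7)/6 = 36/6 = 6; σ²_B = ((7−5)/6)² = 0.111
te_C = (7 + 4·11 + 27)/6 = 78/6 = 13; σ²_C = ((27−7)/6)² = 11.111
te_D = (3 + 4·4 + 5)/6 = 24/6 = 4; σ²_D = ((5−3)/6)² = 0.111
te_E = (5 + 4·6 + 13)/6 = 42/6 = 7; σ²_E = ((13−5)/6)² = 1.778
te_F = (1 + 4·2 + 3)/6 = 12/6 = 2; σ²_F = ((3−1)/6)² = 0.111
te_G = (1 + 4·2 + 9)/6 = 18/6 = 3; σ²_G = ((9−1)/6)² = 1.778

Forward pass:
ES_A = 0; EF_A = 6
ES_B = 6; EF_B = 6+6 = 12
ES_C = 12; EF_C = 12+13 = 25
ES_D = 12; EF_D = 12+4 = 16
ES_E = 25; EF_E = 25+7 = 32
ES_F = max(EF_A=6, EF_D=16) = 16; EF_F = 16+2 = 18
ES_G = max(EF_E=32, EF_F=18) = 32; EF_G = 32+3 = 35
Expected project duration μ = 35 weeks. Critical path: A → B → C → E → G.

Variances on critical path: σ²_A=7.111, σ²_B=0.111, σ²_C=11.111, σ²_E=1.778, σ²_G=1.778.
Largest is σ²_C = 11.111.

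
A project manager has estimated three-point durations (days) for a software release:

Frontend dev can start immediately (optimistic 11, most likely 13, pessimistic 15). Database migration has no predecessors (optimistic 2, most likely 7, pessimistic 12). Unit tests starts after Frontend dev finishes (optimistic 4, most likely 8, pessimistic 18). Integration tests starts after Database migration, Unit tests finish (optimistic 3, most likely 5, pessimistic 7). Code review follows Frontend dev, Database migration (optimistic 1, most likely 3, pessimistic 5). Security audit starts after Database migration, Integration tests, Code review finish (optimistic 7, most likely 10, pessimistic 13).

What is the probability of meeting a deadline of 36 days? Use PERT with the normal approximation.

te_Frontend dev = (11 + 4·13 + 15)/6 = 78/6 = 13; σ²_Frontend dev = ((15−11)/6)² = 0.444
te_Database migration = (2 + 4·7 + 12)/6 = 42/6 = 7; σ²_Database migration = ((12−2)/6)² = 2.778
te_Unit tests = (4 + 4·8 + 18)/6 = 54/6 = 9; σ²_Unit tests = ((18−4)/6)² = 5.444
te_Integration tests = (3 + 4·5 + 7)/6 = 30/6 = 5; σ²_Integration tests = ((7−3)/6)² = 0.444
te_Code review = (1 + 4·3 + 5)/6 = 18/6 = 3; σ²_Code review = ((5−1)/6)² = 0.444
te_Security audit = (7 + 4·10 + 13)/6 = 60/6 = 10; σ²_Security audit = ((13−7)/6)² = 1.000

Forward pass:
ES_Frontend dev = 0; EF_Frontend dev = 13
ES_Database migration = 0; EF_Database migration = 7
ES_Unit tests = 13; EF_Unit tests = 13+9 = 22
ES_Integration tests = max(EF_Database migration=7, EF_Unit tests=22) = 22; EF_Integration tests = 22+5 = 27
ES_Code review = max(EF_Frontend dev=13, EF_Database migration=7) = 13; EF_Code review = 13+3 = 16
ES_Security audit = max(EF_Database migration=7, EF_Integration tests=27, EF_Code review=16) = 27; EF_Security audit = 27+10 = 37
Expected project duration μ = 37 days. Critical path: Frontend dev → Unit tests → Integration tests → Security audit.

Variance along critical path = 0.444 + 5.444 + 0.444 + 1.000 = 7.333; σ = √7.333 = 2.708 days.
Z = (36 − 37) / 2.708 = -0.369
P(T ≤ 36) = Φ(-0.369) ≈ 0.356

0.356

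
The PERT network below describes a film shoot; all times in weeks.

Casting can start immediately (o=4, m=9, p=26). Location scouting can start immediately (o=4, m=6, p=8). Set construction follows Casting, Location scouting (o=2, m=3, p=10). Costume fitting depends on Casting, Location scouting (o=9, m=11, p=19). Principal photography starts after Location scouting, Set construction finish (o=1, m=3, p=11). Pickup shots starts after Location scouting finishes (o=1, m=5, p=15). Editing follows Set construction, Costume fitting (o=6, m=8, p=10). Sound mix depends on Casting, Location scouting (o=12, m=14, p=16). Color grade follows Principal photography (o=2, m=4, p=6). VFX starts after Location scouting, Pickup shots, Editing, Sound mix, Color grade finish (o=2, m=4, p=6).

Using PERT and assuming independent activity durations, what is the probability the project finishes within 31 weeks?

0.167

te_Casting = (4 + 4·9 + 26)/6 = 66/6 = 11; σ²_Casting = ((26−4)/6)² = 13.444
te_Location scouting = (4 + 4·6 + 8)/6 = 36/6 = 6; σ²_Location scouting = ((8−4)/6)² = 0.444
te_Set construction = (2 + 4·3 + 10)/6 = 24/6 = 4; σ²_Set construction = ((10−2)/6)² = 1.778
te_Costume fitting = (9 + 4·11 + 19)/6 = 72/6 = 12; σ²_Costume fitting = ((19−9)/6)² = 2.778
te_Principal photography = (1 + 4·3 + 11)/6 = 24/6 = 4; σ²_Principal photography = ((11−1)/6)² = 2.778
te_Pickup shots = (1 + 4·5 + 15)/6 = 36/6 = 6; σ²_Pickup shots = ((15−1)/6)² = 5.444
te_Editing = (6 + 4·8 + 10)/6 = 48/6 = 8; σ²_Editing = ((10−6)/6)² = 0.444
te_Sound mix = (12 + 4·14 + 16)/6 = 84/6 = 14; σ²_Sound mix = ((16−12)/6)² = 0.444
te_Color grade = (2 + 4·4 + 6)/6 = 24/6 = 4; σ²_Color grade = ((6−2)/6)² = 0.444
te_VFX = (2 + 4·4 + 6)/6 = 24/6 = 4; σ²_VFX = ((6−2)/6)² = 0.444

Forward pass:
ES_Casting = 0; EF_Casting = 11
ES_Location scouting = 0; EF_Location scouting = 6
ES_Set construction = max(EF_Casting=11, EF_Location scouting=6) = 11; EF_Set construction = 11+4 = 15
ES_Costume fitting = max(EF_Casting=11, EF_Location scouting=6) = 11; EF_Costume fitting = 11+12 = 23
ES_Principal photography = max(EF_Location scouting=6, EF_Set construction=15) = 15; EF_Principal photography = 15+4 = 19
ES_Pickup shots = 6; EF_Pickup shots = 6+6 = 12
ES_Editing = max(EF_Set construction=15, EF_Costume fitting=23) = 23; EF_Editing = 23+8 = 31
ES_Sound mix = max(EF_Casting=11, EF_Location scouting=6) = 11; EF_Sound mix = 11+14 = 25
ES_Color grade = 19; EF_Color grade = 19+4 = 23
ES_VFX = max(EF_Location scouting=6, EF_Pickup shots=12, EF_Editing=31, EF_Sound mix=25, EF_Color grade=23) = 31; EF_VFX = 31+4 = 35
Expected project duration μ = 35 weeks. Critical path: Casting → Costume fitting → Editing → VFX.

Variance along critical path = 13.444 + 2.778 + 0.444 + 0.444 = 17.111; σ = √17.111 = 4.137 weeks.
Z = (31 − 35) / 4.137 = -0.967
P(T ≤ 31) = Φ(-0.967) ≈ 0.167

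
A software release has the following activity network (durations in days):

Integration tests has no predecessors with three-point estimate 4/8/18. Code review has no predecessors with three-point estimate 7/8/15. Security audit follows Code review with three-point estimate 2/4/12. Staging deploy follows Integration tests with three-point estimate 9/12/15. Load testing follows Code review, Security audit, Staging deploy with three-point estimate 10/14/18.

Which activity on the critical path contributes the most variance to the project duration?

Integration tests

te_Integration tests = (4 + 4·8 + 18)/6 = 54/6 = 9; σ²_Integration tests = ((18−4)/6)² = 5.444
te_Code review = (7 + 4·8 + 15)/6 = 54/6 = 9; σ²_Code review = ((15−7)/6)² = 1.778
te_Security audit = (2 + 4·4 + 12)/6 = 30/6 = 5; σ²_Security audit = ((12−2)/6)² = 2.778
te_Staging deploy = (9 + 4·12 + 15)/6 = 72/6 = 12; σ²_Staging deploy = ((15−9)/6)² = 1.000
te_Load testing = (10 + 4·14 + 18)/6 = 84/6 = 14; σ²_Load testing = ((18−10)/6)² = 1.778

Forward pass:
ES_Integration tests = 0; EF_Integration tests = 9
ES_Code review = 0; EF_Code review = 9
ES_Security audit = 9; EF_Security audit = 9+5 = 14
ES_Staging deploy = 9; EF_Staging deploy = 9+12 = 21
ES_Load testing = max(EF_Code review=9, EF_Security audit=14, EF_Staging deploy=21) = 21; EF_Load testing = 21+14 = 35
Expected project duration μ = 35 days. Critical path: Integration tests → Staging deploy → Load testing.

Variances on critical path: σ²_Integration tests=5.444, σ²_Staging deploy=1.000, σ²_Load testing=1.778.
Largest is σ²_Integration tests = 5.444.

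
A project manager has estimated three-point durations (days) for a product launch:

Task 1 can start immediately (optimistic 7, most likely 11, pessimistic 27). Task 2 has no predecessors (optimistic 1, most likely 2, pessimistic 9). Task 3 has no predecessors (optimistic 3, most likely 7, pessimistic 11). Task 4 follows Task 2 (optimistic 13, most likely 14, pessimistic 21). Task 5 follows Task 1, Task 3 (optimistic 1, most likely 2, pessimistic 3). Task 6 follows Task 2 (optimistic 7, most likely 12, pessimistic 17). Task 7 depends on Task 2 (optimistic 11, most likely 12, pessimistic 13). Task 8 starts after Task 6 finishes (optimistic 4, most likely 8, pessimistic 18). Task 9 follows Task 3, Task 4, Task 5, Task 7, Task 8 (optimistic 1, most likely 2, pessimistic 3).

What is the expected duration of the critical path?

26 days

te_Task 1 = (7 + 4·11 + 27)/6 = 78/6 = 13
te_Task 2 = (1 + 4·2 + 9)/6 = 18/6 = 3
te_Task 3 = (3 + 4·7 + 11)/6 = 42/6 = 7
te_Task 4 = (13 + 4·14 + 21)/6 = 90/6 = 15
te_Task 5 = (1 + 4·2 + 3)/6 = 12/6 = 2
te_Task 6 = (7 + 4·12 + 17)/6 = 72/6 = 12
te_Task 7 = (11 + 4·12 + 13)/6 = 72/6 = 12
te_Task 8 = (4 + 4·8 + 18)/6 = 54/6 = 9
te_Task 9 = (1 + 4·2 + 3)/6 = 12/6 = 2

Forward pass:
ES_Task 1 = 0; EF_Task 1 = 13
ES_Task 2 = 0; EF_Task 2 = 3
ES_Task 3 = 0; EF_Task 3 = 7
ES_Task 4 = 3; EF_Task 4 = 3+15 = 18
ES_Task 5 = max(EF_Task 1=13, EF_Task 3=7) = 13; EF_Task 5 = 13+2 = 15
ES_Task 6 = 3; EF_Task 6 = 3+12 = 15
ES_Task 7 = 3; EF_Task 7 = 3+12 = 15
ES_Task 8 = 15; EF_Task 8 = 15+9 = 24
ES_Task 9 = max(EF_Task 3=7, EF_Task 4=18, EF_Task 5=15, EF_Task 7=15, EF_Task 8=24) = 24; EF_Task 9 = 24+2 = 26
Expected project duration μ = 26 days. Critical path: Task 2 → Task 6 → Task 8 → Task 9.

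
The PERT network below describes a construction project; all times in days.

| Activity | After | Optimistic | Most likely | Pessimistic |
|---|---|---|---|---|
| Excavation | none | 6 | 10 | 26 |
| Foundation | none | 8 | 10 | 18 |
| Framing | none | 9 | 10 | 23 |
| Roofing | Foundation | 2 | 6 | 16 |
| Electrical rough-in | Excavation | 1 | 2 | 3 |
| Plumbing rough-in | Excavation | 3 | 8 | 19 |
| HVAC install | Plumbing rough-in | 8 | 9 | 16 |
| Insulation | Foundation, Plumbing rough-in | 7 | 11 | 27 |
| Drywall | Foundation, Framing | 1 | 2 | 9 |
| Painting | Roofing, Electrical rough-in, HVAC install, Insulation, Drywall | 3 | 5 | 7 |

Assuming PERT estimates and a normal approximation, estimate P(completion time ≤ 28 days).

te_Excavation = (6 + 4·10 + 26)/6 = 72/6 = 12; σ²_Excavation = ((26−6)/6)² = 11.111
te_Foundation = (8 + 4·10 + 18)/6 = 66/6 = 11; σ²_Foundation = ((18−8)/6)² = 2.778
te_Framing = (9 + 4·10 + 23)/6 = 72/6 = 12; σ²_Framing = ((23−9)/6)² = 5.444
te_Roofing = (2 + 4·6 + 16)/6 = 42/6 = 7; σ²_Roofing = ((16−2)/6)² = 5.444
te_Electrical rough-in = (1 + 4·2 + 3)/6 = 12/6 = 2; σ²_Electrical rough-in = ((3−1)/6)² = 0.111
te_Plumbing rough-in = (3 + 4·8 + 19)/6 = 54/6 = 9; σ²_Plumbing rough-in = ((19−3)/6)² = 7.111
te_HVAC install = (8 + 4·9 + 16)/6 = 60/6 = 10; σ²_HVAC install = ((16−8)/6)² = 1.778
te_Insulation = (7 + 4·11 + 27)/6 = 78/6 = 13; σ²_Insulation = ((27−7)/6)² = 11.111
te_Drywall = (1 + 4·2 + 9)/6 = 18/6 = 3; σ²_Drywall = ((9−1)/6)² = 1.778
te_Painting = (3 + 4·5 + 7)/6 = 30/6 = 5; σ²_Painting = ((7−3)/6)² = 0.444

Forward pass:
ES_Excavation = 0; EF_Excavation = 12
ES_Foundation = 0; EF_Foundation = 11
ES_Framing = 0; EF_Framing = 12
ES_Roofing = 11; EF_Roofing = 11+7 = 18
ES_Electrical rough-in = 12; EF_Electrical rough-in = 12+2 = 14
ES_Plumbing rough-in = 12; EF_Plumbing rough-in = 12+9 = 21
ES_HVAC install = 21; EF_HVAC install = 21+10 = 31
ES_Insulation = max(EF_Foundation=11, EF_Plumbing rough-in=21) = 21; EF_Insulation = 21+13 = 34
ES_Drywall = max(EF_Foundation=11, EF_Framing=12) = 12; EF_Drywall = 12+3 = 15
ES_Painting = max(EF_Roofing=18, EF_Electrical rough-in=14, EF_HVAC install=31, EF_Insulation=34, EF_Drywall=15) = 34; EF_Painting = 34+5 = 39
Expected project duration μ = 39 days. Critical path: Excavation → Plumbing rough-in → Insulation → Painting.

Variance along critical path = 11.111 + 7.111 + 11.111 + 0.444 = 29.778; σ = √29.778 = 5.457 days.
Z = (28 − 39) / 5.457 = -2.016
P(T ≤ 28) = Φ(-2.016) ≈ 0.022

0.022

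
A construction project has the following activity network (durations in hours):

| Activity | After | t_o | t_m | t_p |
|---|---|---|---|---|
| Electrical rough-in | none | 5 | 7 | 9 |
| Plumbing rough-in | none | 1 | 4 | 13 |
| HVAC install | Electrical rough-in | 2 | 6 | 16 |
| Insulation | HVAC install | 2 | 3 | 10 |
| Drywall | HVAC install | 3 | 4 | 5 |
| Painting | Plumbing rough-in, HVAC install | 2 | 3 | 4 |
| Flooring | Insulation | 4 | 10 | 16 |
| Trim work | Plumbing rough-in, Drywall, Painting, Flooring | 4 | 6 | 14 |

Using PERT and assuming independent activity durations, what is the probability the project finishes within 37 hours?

te_Electrical rough-in = (5 + 4·7 + 9)/6 = 42/6 = 7; σ²_Electrical rough-in = ((9−5)/6)² = 0.444
te_Plumbing rough-in = (1 + 4·4 + 13)/6 = 30/6 = 5; σ²_Plumbing rough-in = ((13−1)/6)² = 4.000
te_HVAC install = (2 + 4·6 + 16)/6 = 42/6 = 7; σ²_HVAC install = ((16−2)/6)² = 5.444
te_Insulation = (2 + 4·3 + 10)/6 = 24/6 = 4; σ²_Insulation = ((10−2)/6)² = 1.778
te_Drywall = (3 + 4·4 + 5)/6 = 24/6 = 4; σ²_Drywall = ((5−3)/6)² = 0.111
te_Painting = (2 + 4·3 + 4)/6 = 18/6 = 3; σ²_Painting = ((4−2)/6)² = 0.111
te_Flooring = (4 + 4·10 + 16)/6 = 60/6 = 10; σ²_Flooring = ((16−4)/6)² = 4.000
te_Trim work = (4 + 4·6 + 14)/6 = 42/6 = 7; σ²_Trim work = ((14−4)/6)² = 2.778

Forward pass:
ES_Electrical rough-in = 0; EF_Electrical rough-in = 7
ES_Plumbing rough-in = 0; EF_Plumbing rough-in = 5
ES_HVAC install = 7; EF_HVAC install = 7+7 = 14
ES_Insulation = 14; EF_Insulation = 14+4 = 18
ES_Drywall = 14; EF_Drywall = 14+4 = 18
ES_Painting = max(EF_Plumbing rough-in=5, EF_HVAC install=14) = 14; EF_Painting = 14+3 = 17
ES_Flooring = 18; EF_Flooring = 18+10 = 28
ES_Trim work = max(EF_Plumbing rough-in=5, EF_Drywall=18, EF_Painting=17, EF_Flooring=28) = 28; EF_Trim work = 28+7 = 35
Expected project duration μ = 35 hours. Critical path: Electrical rough-in → HVAC install → Insulation → Flooring → Trim work.

Variance along critical path = 0.444 + 5.444 + 1.778 + 4.000 + 2.778 = 14.444; σ = √14.444 = 3.801 hours.
Z = (37 − 35) / 3.801 = 0.526
P(T ≤ 37) = Φ(0.526) ≈ 0.701

0.701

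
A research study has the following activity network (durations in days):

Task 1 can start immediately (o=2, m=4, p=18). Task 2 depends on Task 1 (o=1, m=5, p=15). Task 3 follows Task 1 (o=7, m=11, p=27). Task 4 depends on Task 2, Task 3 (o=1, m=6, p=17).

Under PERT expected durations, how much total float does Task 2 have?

te_Task 1 = (2 + 4·4 + 18)/6 = 36/6 = 6
te_Task 2 = (1 + 4·5 + 15)/6 = 36/6 = 6
te_Task 3 = (7 + 4·11 + 27)/6 = 78/6 = 13
te_Task 4 = (1 + 4·6 + 17)/6 = 42/6 = 7

Forward pass:
ES_Task 1 = 0; EF_Task 1 = 6
ES_Task 2 = 6; EF_Task 2 = 6+6 = 12
ES_Task 3 = 6; EF_Task 3 = 6+13 = 19
ES_Task 4 = max(EF_Task 2=12, EF_Task 3=19) = 19; EF_Task 4 = 19+7 = 26
Expected project duration μ = 26 days. Critical path: Task 1 → Task 3 → Task 4.

Backward pass:
LF_Task 4 = 26; LS_Task 4 = 26−7 = 19
LF_Task 3 = LS_Task 4 = 19; LS_Task 3 = 19−13 = 6
LF_Task 2 = LS_Task 4 = 19; LS_Task 2 = 19−6 = 13
LF_Task 1 = min(LS_Task 2=13, LS_Task 3=6) = 6; LS_Task 1 = 6−6 = 0
Slack_Task 2 = LS_Task 2 − ES_Task 2 = 13 − 6 = 7

7 days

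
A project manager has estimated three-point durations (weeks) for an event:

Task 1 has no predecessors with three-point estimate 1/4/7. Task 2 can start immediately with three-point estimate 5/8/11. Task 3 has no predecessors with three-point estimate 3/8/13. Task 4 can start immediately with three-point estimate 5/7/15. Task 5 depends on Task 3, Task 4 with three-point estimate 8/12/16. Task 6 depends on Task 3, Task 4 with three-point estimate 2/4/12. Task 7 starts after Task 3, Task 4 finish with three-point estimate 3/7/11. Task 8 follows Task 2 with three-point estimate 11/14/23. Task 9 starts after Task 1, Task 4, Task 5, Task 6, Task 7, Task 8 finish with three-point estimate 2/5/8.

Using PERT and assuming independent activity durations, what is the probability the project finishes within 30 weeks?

0.793

te_Task 1 = (1 + 4·4 + 7)/6 = 24/6 = 4; σ²_Task 1 = ((7−1)/6)² = 1.000
te_Task 2 = (5 + 4·8 + 11)/6 = 48/6 = 8; σ²_Task 2 = ((11−5)/6)² = 1.000
te_Task 3 = (3 + 4·8 + 13)/6 = 48/6 = 8; σ²_Task 3 = ((13−3)/6)² = 2.778
te_Task 4 = (5 + 4·7 + 15)/6 = 48/6 = 8; σ²_Task 4 = ((15−5)/6)² = 2.778
te_Task 5 = (8 + 4·12 + 16)/6 = 72/6 = 12; σ²_Task 5 = ((16−8)/6)² = 1.778
te_Task 6 = (2 + 4·4 + 12)/6 = 30/6 = 5; σ²_Task 6 = ((12−2)/6)² = 2.778
te_Task 7 = (3 + 4·7 + 11)/6 = 42/6 = 7; σ²_Task 7 = ((11−3)/6)² = 1.778
te_Task 8 = (11 + 4·14 + 23)/6 = 90/6 = 15; σ²_Task 8 = ((23−11)/6)² = 4.000
te_Task 9 = (2 + 4·5 + 8)/6 = 30/6 = 5; σ²_Task 9 = ((8−2)/6)² = 1.000

Forward pass:
ES_Task 1 = 0; EF_Task 1 = 4
ES_Task 2 = 0; EF_Task 2 = 8
ES_Task 3 = 0; EF_Task 3 = 8
ES_Task 4 = 0; EF_Task 4 = 8
ES_Task 5 = max(EF_Task 3=8, EF_Task 4=8) = 8; EF_Task 5 = 8+12 = 20
ES_Task 6 = max(EF_Task 3=8, EF_Task 4=8) = 8; EF_Task 6 = 8+5 = 13
ES_Task 7 = max(EF_Task 3=8, EF_Task 4=8) = 8; EF_Task 7 = 8+7 = 15
ES_Task 8 = 8; EF_Task 8 = 8+15 = 23
ES_Task 9 = max(EF_Task 1=4, EF_Task 4=8, EF_Task 5=20, EF_Task 6=13, EF_Task 7=15, EF_Task 8=23) = 23; EF_Task 9 = 23+5 = 28
Expected project duration μ = 28 weeks. Critical path: Task 2 → Task 8 → Task 9.

Variance along critical path = 1.000 + 4.000 + 1.000 = 6.000; σ = √6.000 = 2.449 weeks.
Z = (30 − 28) / 2.449 = 0.816
P(T ≤ 30) = Φ(0.816) ≈ 0.793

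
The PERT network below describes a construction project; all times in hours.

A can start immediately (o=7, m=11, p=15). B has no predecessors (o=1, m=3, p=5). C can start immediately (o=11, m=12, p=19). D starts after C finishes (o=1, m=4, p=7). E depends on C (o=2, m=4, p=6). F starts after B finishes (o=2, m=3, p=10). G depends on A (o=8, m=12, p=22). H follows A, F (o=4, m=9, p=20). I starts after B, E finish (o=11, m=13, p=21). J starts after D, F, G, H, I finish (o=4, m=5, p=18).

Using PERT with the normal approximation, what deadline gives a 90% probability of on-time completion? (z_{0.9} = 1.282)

42.1 hours

te_A = (7 + 4·11 + 15)/6 = 66/6 = 11; σ²_A = ((15−7)/6)² = 1.778
te_B = (1 + 4·3 + 5)/6 = 18/6 = 3; σ²_B = ((5−1)/6)² = 0.444
te_C = (11 + 4·12 + 19)/6 = 78/6 = 13; σ²_C = ((19−11)/6)² = 1.778
te_D = (1 + 4·4 + 7)/6 = 24/6 = 4; σ²_D = ((7−1)/6)² = 1.000
te_E = (2 + 4·4 + 6)/6 = 24/6 = 4; σ²_E = ((6−2)/6)² = 0.444
te_F = (2 + 4·3 + 10)/6 = 24/6 = 4; σ²_F = ((10−2)/6)² = 1.778
te_G = (8 + 4·12 + 22)/6 = 78/6 = 13; σ²_G = ((22−8)/6)² = 5.444
te_H = (4 + 4·9 + 20)/6 = 60/6 = 10; σ²_H = ((20−4)/6)² = 7.111
te_I = (11 + 4·13 + 21)/6 = 84/6 = 14; σ²_I = ((21−11)/6)² = 2.778
te_J = (4 + 4·5 + 18)/6 = 42/6 = 7; σ²_J = ((18−4)/6)² = 5.444

Forward pass:
ES_A = 0; EF_A = 11
ES_B = 0; EF_B = 3
ES_C = 0; EF_C = 13
ES_D = 13; EF_D = 13+4 = 17
ES_E = 13; EF_E = 13+4 = 17
ES_F = 3; EF_F = 3+4 = 7
ES_G = 11; EF_G = 11+13 = 24
ES_H = max(EF_A=11, EF_F=7) = 11; EF_H = 11+10 = 21
ES_I = max(EF_B=3, EF_E=17) = 17; EF_I = 17+14 = 31
ES_J = max(EF_D=17, EF_F=7, EF_G=24, EF_H=21, EF_I=31) = 31; EF_J = 31+7 = 38
Expected project duration μ = 38 hours. Critical path: C → E → I → J.

Variance along critical path = 1.778 + 0.444 + 2.778 + 5.444 = 10.444; σ = 3.232 hours.
D = μ + z·σ = 38 + 1.282·3.232 = 42.1 hours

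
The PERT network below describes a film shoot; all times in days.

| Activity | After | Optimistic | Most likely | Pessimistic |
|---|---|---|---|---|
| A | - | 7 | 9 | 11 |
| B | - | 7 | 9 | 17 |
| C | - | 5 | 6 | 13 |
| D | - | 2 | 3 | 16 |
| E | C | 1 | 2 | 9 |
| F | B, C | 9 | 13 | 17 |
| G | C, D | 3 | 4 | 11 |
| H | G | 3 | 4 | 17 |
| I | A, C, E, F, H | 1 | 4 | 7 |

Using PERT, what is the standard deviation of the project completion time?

te_A = (7 + 4·9 + 11)/6 = 54/6 = 9; σ²_A = ((11−7)/6)² = 0.444
te_B = (7 + 4·9 + 17)/6 = 60/6 = 10; σ²_B = ((17−7)/6)² = 2.778
te_C = (5 + 4·6 + 13)/6 = 42/6 = 7; σ²_C = ((13−5)/6)² = 1.778
te_D = (2 + 4·3 + 16)/6 = 30/6 = 5; σ²_D = ((16−2)/6)² = 5.444
te_E = (1 + 4·2 + 9)/6 = 18/6 = 3; σ²_E = ((9−1)/6)² = 1.778
te_F = (9 + 4·13 + 17)/6 = 78/6 = 13; σ²_F = ((17−9)/6)² = 1.778
te_G = (3 + 4·4 + 11)/6 = 30/6 = 5; σ²_G = ((11−3)/6)² = 1.778
te_H = (3 + 4·4 + 17)/6 = 36/6 = 6; σ²_H = ((17−3)/6)² = 5.444
te_I = (1 + 4·4 + 7)/6 = 24/6 = 4; σ²_I = ((7−1)/6)² = 1.000

Forward pass:
ES_A = 0; EF_A = 9
ES_B = 0; EF_B = 10
ES_C = 0; EF_C = 7
ES_D = 0; EF_D = 5
ES_E = 7; EF_E = 7+3 = 10
ES_F = max(EF_B=10, EF_C=7) = 10; EF_F = 10+13 = 23
ES_G = max(EF_C=7, EF_D=5) = 7; EF_G = 7+5 = 12
ES_H = 12; EF_H = 12+6 = 18
ES_I = max(EF_A=9, EF_C=7, EF_E=10, EF_F=23, EF_H=18) = 23; EF_I = 23+4 = 27
Expected project duration μ = 27 days. Critical path: B → F → I.

Variance along critical path = 2.778 + 1.778 + 1.000 = 5.556
σ = √5.556 = 2.357 days

2.36 days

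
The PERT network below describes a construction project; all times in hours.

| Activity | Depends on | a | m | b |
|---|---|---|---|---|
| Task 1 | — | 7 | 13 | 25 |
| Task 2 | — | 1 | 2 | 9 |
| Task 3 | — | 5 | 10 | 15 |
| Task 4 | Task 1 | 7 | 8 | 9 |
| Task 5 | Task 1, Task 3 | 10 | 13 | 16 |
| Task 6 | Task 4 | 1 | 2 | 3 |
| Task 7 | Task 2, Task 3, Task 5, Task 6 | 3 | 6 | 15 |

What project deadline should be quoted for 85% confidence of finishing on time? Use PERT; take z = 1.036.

te_Task 1 = (7 + 4·13 + 25)/6 = 84/6 = 14; σ²_Task 1 = ((25−7)/6)² = 9.000
te_Task 2 = (1 + 4·2 + 9)/6 = 18/6 = 3; σ²_Task 2 = ((9−1)/6)² = 1.778
te_Task 3 = (5 + 4·10 + 15)/6 = 60/6 = 10; σ²_Task 3 = ((15−5)/6)² = 2.778
te_Task 4 = (7 + 4·8 + 9)/6 = 48/6 = 8; σ²_Task 4 = ((9−7)/6)² = 0.111
te_Task 5 = (10 + 4·13 + 16)/6 = 78/6 = 13; σ²_Task 5 = ((16−10)/6)² = 1.000
te_Task 6 = (1 + 4·2 + 3)/6 = 12/6 = 2; σ²_Task 6 = ((3−1)/6)² = 0.111
te_Task 7 = (3 + 4·6 + 15)/6 = 42/6 = 7; σ²_Task 7 = ((15−3)/6)² = 4.000

Forward pass:
ES_Task 1 = 0; EF_Task 1 = 14
ES_Task 2 = 0; EF_Task 2 = 3
ES_Task 3 = 0; EF_Task 3 = 10
ES_Task 4 = 14; EF_Task 4 = 14+8 = 22
ES_Task 5 = max(EF_Task 1=14, EF_Task 3=10) = 14; EF_Task 5 = 14+13 = 27
ES_Task 6 = 22; EF_Task 6 = 22+2 = 24
ES_Task 7 = max(EF_Task 2=3, EF_Task 3=10, EF_Task 5=27, EF_Task 6=24) = 27; EF_Task 7 = 27+7 = 34
Expected project duration μ = 34 hours. Critical path: Task 1 → Task 5 → Task 7.

Variance along critical path = 9.000 + 1.000 + 4.000 = 14.000; σ = 3.742 hours.
D = μ + z·σ = 34 + 1.036·3.742 = 37.9 hours

37.9 hours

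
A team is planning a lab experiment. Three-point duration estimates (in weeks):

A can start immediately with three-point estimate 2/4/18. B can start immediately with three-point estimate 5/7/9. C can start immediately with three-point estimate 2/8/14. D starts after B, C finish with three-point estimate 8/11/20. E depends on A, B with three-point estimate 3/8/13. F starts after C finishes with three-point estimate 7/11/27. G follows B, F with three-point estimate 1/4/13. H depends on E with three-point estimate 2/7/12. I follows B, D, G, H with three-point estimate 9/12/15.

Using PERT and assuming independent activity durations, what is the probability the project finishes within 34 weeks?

0.186

te_A = (2 + 4·4 + 18)/6 = 36/6 = 6; σ²_A = ((18−2)/6)² = 7.111
te_B = (5 + 4·7 + 9)/6 = 42/6 = 7; σ²_B = ((9−5)/6)² = 0.444
te_C = (2 + 4·8 + 14)/6 = 48/6 = 8; σ²_C = ((14−2)/6)² = 4.000
te_D = (8 + 4·11 + 20)/6 = 72/6 = 12; σ²_D = ((20−8)/6)² = 4.000
te_E = (3 + 4·8 + 13)/6 = 48/6 = 8; σ²_E = ((13−3)/6)² = 2.778
te_F = (7 + 4·11 + 27)/6 = 78/6 = 13; σ²_F = ((27−7)/6)² = 11.111
te_G = (1 + 4·4 + 13)/6 = 30/6 = 5; σ²_G = ((13−1)/6)² = 4.000
te_H = (2 + 4·7 + 12)/6 = 42/6 = 7; σ²_H = ((12−2)/6)² = 2.778
te_I = (9 + 4·12 + 15)/6 = 72/6 = 12; σ²_I = ((15−9)/6)² = 1.000

Forward pass:
ES_A = 0; EF_A = 6
ES_B = 0; EF_B = 7
ES_C = 0; EF_C = 8
ES_D = max(EF_B=7, EF_C=8) = 8; EF_D = 8+12 = 20
ES_E = max(EF_A=6, EF_B=7) = 7; EF_E = 7+8 = 15
ES_F = 8; EF_F = 8+13 = 21
ES_G = max(EF_B=7, EF_F=21) = 21; EF_G = 21+5 = 26
ES_H = 15; EF_H = 15+7 = 22
ES_I = max(EF_B=7, EF_D=20, EF_G=26, EF_H=22) = 26; EF_I = 26+12 = 38
Expected project duration μ = 38 weeks. Critical path: C → F → G → I.

Variance along critical path = 4.000 + 11.111 + 4.000 + 1.000 = 20.111; σ = √20.111 = 4.485 weeks.
Z = (34 − 38) / 4.485 = -0.892
P(T ≤ 34) = Φ(-0.892) ≈ 0.186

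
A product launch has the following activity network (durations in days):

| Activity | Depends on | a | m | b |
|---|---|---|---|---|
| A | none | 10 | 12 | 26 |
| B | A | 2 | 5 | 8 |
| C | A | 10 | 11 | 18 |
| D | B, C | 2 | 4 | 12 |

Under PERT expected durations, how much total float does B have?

7 days

te_A = (10 + 4·12 + 26)/6 = 84/6 = 14
te_B = (2 + 4·5 + 8)/6 = 30/6 = 5
te_C = (10 + 4·11 + 18)/6 = 72/6 = 12
te_D = (2 + 4·4 + 12)/6 = 30/6 = 5

Forward pass:
ES_A = 0; EF_A = 14
ES_B = 14; EF_B = 14+5 = 19
ES_C = 14; EF_C = 14+12 = 26
ES_D = max(EF_B=19, EF_C=26) = 26; EF_D = 26+5 = 31
Expected project duration μ = 31 days. Critical path: A → C → D.

Backward pass:
LF_D = 31; LS_D = 31−5 = 26
LF_C = LS_D = 26; LS_C = 26−12 = 14
LF_B = LS_D = 26; LS_B = 26−5 = 21
LF_A = min(LS_B=21, LS_C=14) = 14; LS_A = 14−14 = 0
Slack_B = LS_B − ES_B = 21 − 14 = 7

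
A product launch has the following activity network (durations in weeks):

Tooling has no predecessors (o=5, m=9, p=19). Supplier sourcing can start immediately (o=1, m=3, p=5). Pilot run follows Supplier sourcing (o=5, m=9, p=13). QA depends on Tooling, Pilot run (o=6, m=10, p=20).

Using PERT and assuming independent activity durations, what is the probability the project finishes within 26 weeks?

0.861

te_Tooling = (5 + 4·9 + 19)/6 = 60/6 = 10; σ²_Tooling = ((19−5)/6)² = 5.444
te_Supplier sourcing = (1 + 4·3 + 5)/6 = 18/6 = 3; σ²_Supplier sourcing = ((5−1)/6)² = 0.444
te_Pilot run = (5 + 4·9 + 13)/6 = 54/6 = 9; σ²_Pilot run = ((13−5)/6)² = 1.778
te_QA = (6 + 4·10 + 20)/6 = 66/6 = 11; σ²_QA = ((20−6)/6)² = 5.444

Forward pass:
ES_Tooling = 0; EF_Tooling = 10
ES_Supplier sourcing = 0; EF_Supplier sourcing = 3
ES_Pilot run = 3; EF_Pilot run = 3+9 = 12
ES_QA = max(EF_Tooling=10, EF_Pilot run=12) = 12; EF_QA = 12+11 = 23
Expected project duration μ = 23 weeks. Critical path: Supplier sourcing → Pilot run → QA.

Variance along critical path = 0.444 + 1.778 + 5.444 = 7.667; σ = √7.667 = 2.769 weeks.
Z = (26 − 23) / 2.769 = 1.083
P(T ≤ 26) = Φ(1.083) ≈ 0.861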